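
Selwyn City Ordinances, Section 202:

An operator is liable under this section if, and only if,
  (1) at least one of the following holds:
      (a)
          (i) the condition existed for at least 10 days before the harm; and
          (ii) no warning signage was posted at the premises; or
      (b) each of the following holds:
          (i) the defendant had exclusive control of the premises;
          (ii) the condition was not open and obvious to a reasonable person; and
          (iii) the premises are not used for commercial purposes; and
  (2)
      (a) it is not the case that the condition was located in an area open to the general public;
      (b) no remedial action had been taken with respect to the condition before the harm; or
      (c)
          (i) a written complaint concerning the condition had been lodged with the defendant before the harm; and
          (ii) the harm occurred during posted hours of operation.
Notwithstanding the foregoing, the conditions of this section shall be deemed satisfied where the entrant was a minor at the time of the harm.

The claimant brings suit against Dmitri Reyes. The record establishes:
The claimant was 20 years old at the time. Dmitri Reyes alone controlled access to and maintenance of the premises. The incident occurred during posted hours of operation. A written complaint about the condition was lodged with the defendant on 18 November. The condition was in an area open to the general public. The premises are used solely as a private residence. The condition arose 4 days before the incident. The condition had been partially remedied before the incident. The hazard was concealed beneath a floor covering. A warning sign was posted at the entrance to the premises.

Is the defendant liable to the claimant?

(i) condition ≥10 days old — not met.
(ii) no signage posted — not satisfied.
(a): F AND F → false.
(i) exclusive control — met.
(ii) not open/obvious — met.
(iii) not (commercial use) — met.
So (b) is satisfied (T AND T AND T).
So (1) is satisfied (F OR T).
(a) not (public area) — not satisfied.
(b) no remedial action — fails.
(i) complaint lodged — holds.
(ii) during posted hours — holds.
So (c) is satisfied (T AND T).
So (2) is satisfied (F OR F OR T).
So Overall is satisfied (T AND T).
Exception (entrant a minor) — not satisfied.
Result: main true OR exception false → true.

Yes — liable.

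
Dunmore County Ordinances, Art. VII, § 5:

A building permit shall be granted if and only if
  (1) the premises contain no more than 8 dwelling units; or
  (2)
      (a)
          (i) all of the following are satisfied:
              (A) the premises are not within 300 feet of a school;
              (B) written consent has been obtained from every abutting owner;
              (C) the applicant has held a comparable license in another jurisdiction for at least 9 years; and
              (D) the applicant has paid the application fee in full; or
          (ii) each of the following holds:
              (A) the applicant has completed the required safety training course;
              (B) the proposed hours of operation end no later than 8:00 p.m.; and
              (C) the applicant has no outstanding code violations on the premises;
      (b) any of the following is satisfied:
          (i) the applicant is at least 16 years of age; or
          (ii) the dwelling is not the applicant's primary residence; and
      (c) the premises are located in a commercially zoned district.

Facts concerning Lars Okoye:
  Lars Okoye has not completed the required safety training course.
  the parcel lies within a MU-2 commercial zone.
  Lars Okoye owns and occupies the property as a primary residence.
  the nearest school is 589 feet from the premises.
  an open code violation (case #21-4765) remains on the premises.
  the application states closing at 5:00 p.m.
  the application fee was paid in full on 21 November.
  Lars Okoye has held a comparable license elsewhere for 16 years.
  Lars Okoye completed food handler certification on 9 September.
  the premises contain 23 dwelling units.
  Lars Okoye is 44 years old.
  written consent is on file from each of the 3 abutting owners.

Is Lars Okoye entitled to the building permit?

Yes — granted.

(1) ≤ 8 units — not satisfied.
(A) ≥300 ft from school — met.
(B) all abutters consent — met.
(C) prior license ≥ 9 yr — met.
(D) fee paid — satisfied.
So (i) is satisfied (T AND T AND T AND T).
(A) safety training — not met.
(B) closes by 8 p.m. — satisfied.
(C) no code violations — not satisfied.
So (ii) is not satisfied (F AND T AND F).
(a): T OR F → true.
(i) age ≥ 16 — holds.
(ii) not (primary residence) — not met.
So (b) is satisfied (T OR F).
(c) commercially zoned — satisfied.
So (2) is satisfied (T AND T AND T).
Overall = F OR T = true.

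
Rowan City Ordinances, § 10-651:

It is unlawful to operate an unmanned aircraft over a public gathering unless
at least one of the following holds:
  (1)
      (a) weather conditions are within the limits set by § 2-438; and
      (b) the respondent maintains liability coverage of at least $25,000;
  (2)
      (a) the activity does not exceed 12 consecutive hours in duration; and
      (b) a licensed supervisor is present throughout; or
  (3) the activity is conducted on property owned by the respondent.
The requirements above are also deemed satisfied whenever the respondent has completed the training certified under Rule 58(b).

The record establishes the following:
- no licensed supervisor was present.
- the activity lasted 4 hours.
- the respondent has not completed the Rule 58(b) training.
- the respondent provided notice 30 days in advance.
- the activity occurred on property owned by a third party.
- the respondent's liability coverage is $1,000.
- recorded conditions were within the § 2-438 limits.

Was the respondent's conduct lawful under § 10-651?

No — unlawful.

(a) weather ok — met.
(b) coverage ≥ $25,000 — not met.
So (1) is not satisfied (T AND F).
(a) ≤ 12 hrs duration — holds.
(b) supervisor present — not met.
So (2) is not satisfied (T AND F).
(3) own property — fails.
So Overall is not satisfied (F OR F OR F).
Exception (training certified) — not satisfied.
Result: main false OR exception false → false.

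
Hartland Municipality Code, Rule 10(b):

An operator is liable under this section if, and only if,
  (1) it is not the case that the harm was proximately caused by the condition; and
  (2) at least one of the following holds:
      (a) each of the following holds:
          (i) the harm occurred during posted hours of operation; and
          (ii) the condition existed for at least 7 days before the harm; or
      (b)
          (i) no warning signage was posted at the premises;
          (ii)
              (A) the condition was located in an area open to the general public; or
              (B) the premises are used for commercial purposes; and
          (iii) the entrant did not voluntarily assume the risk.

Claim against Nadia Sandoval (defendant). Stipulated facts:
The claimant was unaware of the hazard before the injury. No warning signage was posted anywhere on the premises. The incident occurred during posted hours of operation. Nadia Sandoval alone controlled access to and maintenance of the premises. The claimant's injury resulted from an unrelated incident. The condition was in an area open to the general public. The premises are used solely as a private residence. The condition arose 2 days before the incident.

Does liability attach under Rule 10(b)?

(1) not (proximate cause) — holds.
(i) during posted hours — satisfied.
(ii) condition ≥7 days old — fails.
(a) = T AND F = false.
(i) no signage posted — satisfied.
(A) public area — met.
(B) commercial use — not satisfied.
(ii) = T OR F = true.
(iii) no assumed risk — met.
(b): T AND T AND T → true.
(2) = F OR T = true.
Overall = T AND T = true.

Yes — liable.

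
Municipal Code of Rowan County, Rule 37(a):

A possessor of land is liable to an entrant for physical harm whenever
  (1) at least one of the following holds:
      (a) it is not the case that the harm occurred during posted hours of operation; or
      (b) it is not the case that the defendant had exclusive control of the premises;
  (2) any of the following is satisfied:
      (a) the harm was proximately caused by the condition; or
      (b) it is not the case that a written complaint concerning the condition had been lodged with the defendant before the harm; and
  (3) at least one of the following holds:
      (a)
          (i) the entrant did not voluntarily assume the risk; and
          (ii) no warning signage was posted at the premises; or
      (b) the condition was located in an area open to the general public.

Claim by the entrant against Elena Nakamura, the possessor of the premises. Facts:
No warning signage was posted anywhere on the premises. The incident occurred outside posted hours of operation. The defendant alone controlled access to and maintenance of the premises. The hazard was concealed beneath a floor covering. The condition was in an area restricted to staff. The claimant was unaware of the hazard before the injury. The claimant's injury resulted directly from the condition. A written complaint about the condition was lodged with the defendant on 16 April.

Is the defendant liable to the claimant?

Yes — liable.

(a) not (during posted hours) — holds.
(b) not (exclusive control) — not met.
So (1) is satisfied (T OR F).
(a) proximate cause — met.
(b) not (complaint lodged) — not met.
(2): T OR F → true.
(i) no assumed risk — met.
(ii) no signage posted — satisfied.
So (a) is satisfied (T AND T).
(b) public area — fails.
(3) = T OR F = true.
So Overall is satisfied (T AND T AND T).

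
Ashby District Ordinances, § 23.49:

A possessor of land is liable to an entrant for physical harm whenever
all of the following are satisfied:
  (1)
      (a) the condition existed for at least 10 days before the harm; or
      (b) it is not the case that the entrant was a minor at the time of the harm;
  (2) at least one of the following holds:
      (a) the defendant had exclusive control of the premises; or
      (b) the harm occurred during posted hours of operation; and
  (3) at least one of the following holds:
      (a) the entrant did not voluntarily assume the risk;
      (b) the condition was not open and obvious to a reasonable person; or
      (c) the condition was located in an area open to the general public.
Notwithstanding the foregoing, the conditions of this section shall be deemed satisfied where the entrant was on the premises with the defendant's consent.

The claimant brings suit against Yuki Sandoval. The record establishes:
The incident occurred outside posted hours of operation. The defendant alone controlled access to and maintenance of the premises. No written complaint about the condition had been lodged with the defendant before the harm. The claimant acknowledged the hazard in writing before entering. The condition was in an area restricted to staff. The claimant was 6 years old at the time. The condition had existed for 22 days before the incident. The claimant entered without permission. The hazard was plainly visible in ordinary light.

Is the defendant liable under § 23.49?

No — not liable.

(a) condition ≥10 days old — met.
(b) not (entrant a minor) — not satisfied.
(1) = T OR F = true.
(a) exclusive control — met.
(b) during posted hours — not satisfied.
So (2) is satisfied (T OR F).
(a) no assumed risk — not met.
(b) not open/obvious — not met.
(c) public area — fails.
(3): F OR F OR F → false.
So Overall is not satisfied (T AND T AND F).
Exception (consent to enter) — not satisfied.
Result: main false OR exception false → false.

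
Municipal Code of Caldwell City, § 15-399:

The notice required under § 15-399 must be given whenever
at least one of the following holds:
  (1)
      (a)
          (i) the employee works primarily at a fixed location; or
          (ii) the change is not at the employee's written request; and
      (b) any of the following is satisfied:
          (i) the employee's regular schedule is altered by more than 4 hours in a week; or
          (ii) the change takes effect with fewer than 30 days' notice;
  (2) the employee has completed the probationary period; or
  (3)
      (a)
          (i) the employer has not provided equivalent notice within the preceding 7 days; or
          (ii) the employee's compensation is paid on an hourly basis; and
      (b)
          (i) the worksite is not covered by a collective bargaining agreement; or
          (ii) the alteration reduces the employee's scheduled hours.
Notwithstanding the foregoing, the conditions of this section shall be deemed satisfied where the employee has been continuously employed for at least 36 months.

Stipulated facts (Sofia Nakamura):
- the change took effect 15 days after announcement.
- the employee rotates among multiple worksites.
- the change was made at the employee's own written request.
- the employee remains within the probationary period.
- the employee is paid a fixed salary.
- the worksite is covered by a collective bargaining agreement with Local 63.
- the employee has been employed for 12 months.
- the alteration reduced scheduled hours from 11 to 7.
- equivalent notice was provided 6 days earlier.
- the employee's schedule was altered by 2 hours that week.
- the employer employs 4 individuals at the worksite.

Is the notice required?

(i) fixed location — fails.
(ii) not employee-requested — fails.
So (a) is not satisfied (F OR F).
(i) schedule shift > 4h — not satisfied.
(ii) < 30 days' notice — met.
So (b) is satisfied (F OR T).
So (1) is not satisfied (F AND T).
(2) past probation — not met.
(i) no recent notice — fails.
(ii) hourly-paid — fails.
So (a) is not satisfied (F OR F).
(i) no CBA — fails.
(ii) hours reduced — met.
(b): F OR T → true.
(3): F AND T → false.
Overall = F OR F OR F = false.
Exception (tenure ≥ 36 mo.) — not satisfied.
Result: main false OR exception false → false.

No — not required.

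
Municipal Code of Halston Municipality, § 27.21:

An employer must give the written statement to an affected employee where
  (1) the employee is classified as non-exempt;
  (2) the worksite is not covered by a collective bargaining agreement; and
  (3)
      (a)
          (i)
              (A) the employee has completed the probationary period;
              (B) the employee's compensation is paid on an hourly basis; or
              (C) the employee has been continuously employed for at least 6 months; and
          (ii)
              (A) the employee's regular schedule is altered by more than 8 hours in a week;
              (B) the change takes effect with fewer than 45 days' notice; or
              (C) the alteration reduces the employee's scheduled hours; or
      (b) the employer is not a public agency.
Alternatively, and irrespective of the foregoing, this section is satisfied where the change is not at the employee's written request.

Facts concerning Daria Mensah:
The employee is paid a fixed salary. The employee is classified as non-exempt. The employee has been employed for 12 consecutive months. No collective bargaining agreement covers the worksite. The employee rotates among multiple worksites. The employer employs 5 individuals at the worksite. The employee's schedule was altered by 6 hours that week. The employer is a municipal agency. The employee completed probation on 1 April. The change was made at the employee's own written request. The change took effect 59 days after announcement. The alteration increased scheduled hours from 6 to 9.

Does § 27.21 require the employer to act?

No — not required.

(1) non-exempt — satisfied.
(2) no CBA — met.
(A) past probation — satisfied.
(B) hourly-paid — fails.
(C) tenure ≥ 6 mo. — met.
So (i) is satisfied (T OR F OR T).
(A) schedule shift > 8h — not satisfied.
(B) < 45 days' notice — not satisfied.
(C) hours reduced — fails.
(ii) = F OR F OR F = false.
(a): T AND F → false.
(b) not (public agency) — fails.
So (3) is not satisfied (F OR F).
So Overall is not satisfied (T AND T AND F).
Exception (not employee-requested) — not satisfied.
Result: main false OR exception false → false.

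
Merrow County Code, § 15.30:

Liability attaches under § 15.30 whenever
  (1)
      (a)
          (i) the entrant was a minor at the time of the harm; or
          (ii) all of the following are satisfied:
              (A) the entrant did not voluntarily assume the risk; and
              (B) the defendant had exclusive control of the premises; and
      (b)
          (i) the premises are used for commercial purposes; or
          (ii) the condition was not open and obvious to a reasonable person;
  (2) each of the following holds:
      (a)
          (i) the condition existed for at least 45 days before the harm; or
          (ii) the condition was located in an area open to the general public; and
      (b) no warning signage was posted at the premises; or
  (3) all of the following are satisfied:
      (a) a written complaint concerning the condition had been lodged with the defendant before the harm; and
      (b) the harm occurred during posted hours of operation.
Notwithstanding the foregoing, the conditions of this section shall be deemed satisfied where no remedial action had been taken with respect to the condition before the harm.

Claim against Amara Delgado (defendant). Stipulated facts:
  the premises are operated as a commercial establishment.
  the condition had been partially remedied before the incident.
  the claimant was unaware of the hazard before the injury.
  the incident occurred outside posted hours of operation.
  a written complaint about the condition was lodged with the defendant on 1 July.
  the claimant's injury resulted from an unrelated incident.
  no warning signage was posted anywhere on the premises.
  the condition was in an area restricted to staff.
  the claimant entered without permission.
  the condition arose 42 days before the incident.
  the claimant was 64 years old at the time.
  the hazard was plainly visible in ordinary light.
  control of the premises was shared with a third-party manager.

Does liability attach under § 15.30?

(i) entrant a minor — not satisfied.
(A) no assumed risk — satisfied.
(B) exclusive control — fails.
So (ii) is not satisfied (T AND F).
(a) = F OR F = false.
(i) commercial use — holds.
(ii) not open/obvious — not satisfied.
(b): T OR F → true.
So (1) is not satisfied (F AND T).
(i) condition ≥45 days old — not met.
(ii) public area — not satisfied.
(a) = F OR F = false.
(b) no signage posted — met.
So (2) is not satisfied (F AND T).
(a) complaint lodged — met.
(b) during posted hours — not met.
(3) = T AND F = false.
Overall = F OR F OR F = false.
Exception (no remedial action) — not satisfied.
Result: main false OR exception false → false.

No — not liable.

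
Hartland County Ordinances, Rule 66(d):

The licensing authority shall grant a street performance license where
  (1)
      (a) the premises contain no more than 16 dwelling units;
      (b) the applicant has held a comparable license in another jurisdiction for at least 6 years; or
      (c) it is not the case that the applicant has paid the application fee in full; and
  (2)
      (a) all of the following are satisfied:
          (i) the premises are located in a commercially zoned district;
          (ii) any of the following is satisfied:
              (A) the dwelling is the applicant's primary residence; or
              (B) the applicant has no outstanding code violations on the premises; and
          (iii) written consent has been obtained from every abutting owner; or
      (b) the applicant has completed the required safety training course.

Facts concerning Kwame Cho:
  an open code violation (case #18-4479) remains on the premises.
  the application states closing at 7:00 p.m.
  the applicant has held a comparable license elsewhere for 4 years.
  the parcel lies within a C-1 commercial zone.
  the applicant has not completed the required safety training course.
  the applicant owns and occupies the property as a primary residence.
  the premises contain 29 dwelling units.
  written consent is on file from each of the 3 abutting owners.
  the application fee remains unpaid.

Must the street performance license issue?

Yes — granted.

(a) ≤ 16 units — fails.
(b) prior license ≥ 6 yr — not met.
(c) not (fee paid) — holds.
So (1) is satisfied (F OR F OR T).
(i) commercially zoned — met.
(A) primary residence — met.
(B) no code violations — fails.
(ii) = T OR F = true.
(iii) all abutters consent — met.
(a): T AND T AND T → true.
(b) safety training — not met.
(2): T OR F → true.
So Overall is satisfied (T AND T).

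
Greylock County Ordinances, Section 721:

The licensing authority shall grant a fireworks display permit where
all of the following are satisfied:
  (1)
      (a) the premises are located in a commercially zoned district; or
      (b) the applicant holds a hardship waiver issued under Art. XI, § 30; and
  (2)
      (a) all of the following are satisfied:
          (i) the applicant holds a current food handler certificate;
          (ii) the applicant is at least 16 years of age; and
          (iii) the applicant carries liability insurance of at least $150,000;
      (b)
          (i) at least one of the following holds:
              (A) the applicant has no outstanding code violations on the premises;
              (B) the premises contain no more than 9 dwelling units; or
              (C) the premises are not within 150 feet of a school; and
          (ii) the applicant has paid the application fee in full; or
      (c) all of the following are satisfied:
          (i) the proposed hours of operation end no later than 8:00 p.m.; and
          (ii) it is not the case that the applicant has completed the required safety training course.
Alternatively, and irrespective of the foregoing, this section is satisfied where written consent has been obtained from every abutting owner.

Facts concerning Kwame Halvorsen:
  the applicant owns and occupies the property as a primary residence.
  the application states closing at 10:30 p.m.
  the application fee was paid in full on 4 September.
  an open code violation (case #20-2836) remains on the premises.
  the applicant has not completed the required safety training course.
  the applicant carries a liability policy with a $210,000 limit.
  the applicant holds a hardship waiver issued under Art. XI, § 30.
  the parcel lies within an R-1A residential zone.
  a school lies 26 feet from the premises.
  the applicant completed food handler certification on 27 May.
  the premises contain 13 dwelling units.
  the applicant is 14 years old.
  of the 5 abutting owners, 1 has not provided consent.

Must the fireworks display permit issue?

No — denied.

(a) commercially zoned — not met.
(b) hardship waiver — satisfied.
(1): F OR T → true.
(i) food handler cert. — met.
(ii) age ≥ 16 — not satisfied.
(iii) insurance ≥ $150,000 — met.
(a): T AND F AND T → false.
(A) no code violations — not met.
(B) ≤ 9 units — fails.
(C) ≥150 ft from school — not met.
(i) = F OR F OR F = false.
(ii) fee paid — met.
(b) = F AND T = false.
(i) closes by 8 p.m. — not met.
(ii) not (safety training) — holds.
(c): F AND T → false.
So (2) is not satisfied (F OR F OR F).
So Overall is not satisfied (T AND F).
Exception (all abutters consent) — not satisfied.
Result: main false OR exception false → false.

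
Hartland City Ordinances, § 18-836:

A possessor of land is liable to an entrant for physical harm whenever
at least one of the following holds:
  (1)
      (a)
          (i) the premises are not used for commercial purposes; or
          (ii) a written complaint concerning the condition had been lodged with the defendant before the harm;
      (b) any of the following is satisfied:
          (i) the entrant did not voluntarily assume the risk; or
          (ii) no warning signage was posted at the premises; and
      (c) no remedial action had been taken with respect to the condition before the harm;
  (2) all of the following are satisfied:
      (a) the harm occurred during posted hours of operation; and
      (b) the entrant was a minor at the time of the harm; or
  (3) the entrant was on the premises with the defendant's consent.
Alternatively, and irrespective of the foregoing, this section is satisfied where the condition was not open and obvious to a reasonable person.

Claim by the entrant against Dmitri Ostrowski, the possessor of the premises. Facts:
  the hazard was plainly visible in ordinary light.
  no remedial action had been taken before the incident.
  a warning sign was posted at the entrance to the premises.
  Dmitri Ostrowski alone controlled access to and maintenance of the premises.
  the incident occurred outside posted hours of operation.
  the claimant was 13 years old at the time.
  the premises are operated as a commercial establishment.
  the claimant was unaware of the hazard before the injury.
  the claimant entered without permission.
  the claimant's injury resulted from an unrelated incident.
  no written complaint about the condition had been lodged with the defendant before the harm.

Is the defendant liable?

No — not liable.

(i) not (commercial use) — not met.
(ii) complaint lodged — not satisfied.
(a): F OR F → false.
(i) no assumed risk — satisfied.
(ii) no signage posted — not satisfied.
(b): T OR F → true.
(c) no remedial action — satisfied.
So (1) is not satisfied (F AND T AND T).
(a) during posted hours — not satisfied.
(b) entrant a minor — met.
(2) = F AND T = false.
(3) consent to enter — not met.
So Overall is not satisfied (F OR F OR F).
Exception (not open/obvious) — not satisfied.
Result: main false OR exception false → false.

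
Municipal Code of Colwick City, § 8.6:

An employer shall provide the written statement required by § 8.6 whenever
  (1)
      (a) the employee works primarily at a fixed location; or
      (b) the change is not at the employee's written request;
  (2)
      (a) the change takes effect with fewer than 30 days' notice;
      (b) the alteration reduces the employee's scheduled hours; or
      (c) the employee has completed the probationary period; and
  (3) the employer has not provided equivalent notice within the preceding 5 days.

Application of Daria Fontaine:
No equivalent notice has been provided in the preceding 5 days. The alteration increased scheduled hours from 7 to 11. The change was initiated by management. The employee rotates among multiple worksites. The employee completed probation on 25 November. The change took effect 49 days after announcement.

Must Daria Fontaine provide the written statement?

Yes — required.

(a) fixed location — not satisfied.
(b) not employee-requested — satisfied.
(1): F OR T → true.
(a) < 30 days' notice — fails.
(b) hours reduced — fails.
(c) past probation — satisfied.
So (2) is satisfied (F OR F OR T).
(3) no recent notice — holds.
Overall = T AND T AND T = true.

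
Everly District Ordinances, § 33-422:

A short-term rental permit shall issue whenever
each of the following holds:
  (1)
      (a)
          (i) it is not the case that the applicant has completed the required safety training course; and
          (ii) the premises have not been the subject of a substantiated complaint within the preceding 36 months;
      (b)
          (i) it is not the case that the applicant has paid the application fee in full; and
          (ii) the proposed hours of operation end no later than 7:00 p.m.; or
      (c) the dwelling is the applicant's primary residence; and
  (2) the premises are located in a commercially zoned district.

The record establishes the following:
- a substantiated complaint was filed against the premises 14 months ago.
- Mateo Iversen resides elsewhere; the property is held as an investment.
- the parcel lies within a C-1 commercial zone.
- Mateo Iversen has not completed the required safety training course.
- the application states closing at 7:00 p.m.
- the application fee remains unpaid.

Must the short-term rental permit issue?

(i) not (safety training) — holds.
(ii) no complaint in 36 mo. — not satisfied.
So (a) is not satisfied (T AND F).
(i) not (fee paid) — met.
(ii) closes by 7 p.m. — met.
So (b) is satisfied (T AND T).
(c) primary residence — not met.
(1): F OR T OR F → true.
(2) commercially zoned — met.
So Overall is satisfied (T AND T).

Yes — granted.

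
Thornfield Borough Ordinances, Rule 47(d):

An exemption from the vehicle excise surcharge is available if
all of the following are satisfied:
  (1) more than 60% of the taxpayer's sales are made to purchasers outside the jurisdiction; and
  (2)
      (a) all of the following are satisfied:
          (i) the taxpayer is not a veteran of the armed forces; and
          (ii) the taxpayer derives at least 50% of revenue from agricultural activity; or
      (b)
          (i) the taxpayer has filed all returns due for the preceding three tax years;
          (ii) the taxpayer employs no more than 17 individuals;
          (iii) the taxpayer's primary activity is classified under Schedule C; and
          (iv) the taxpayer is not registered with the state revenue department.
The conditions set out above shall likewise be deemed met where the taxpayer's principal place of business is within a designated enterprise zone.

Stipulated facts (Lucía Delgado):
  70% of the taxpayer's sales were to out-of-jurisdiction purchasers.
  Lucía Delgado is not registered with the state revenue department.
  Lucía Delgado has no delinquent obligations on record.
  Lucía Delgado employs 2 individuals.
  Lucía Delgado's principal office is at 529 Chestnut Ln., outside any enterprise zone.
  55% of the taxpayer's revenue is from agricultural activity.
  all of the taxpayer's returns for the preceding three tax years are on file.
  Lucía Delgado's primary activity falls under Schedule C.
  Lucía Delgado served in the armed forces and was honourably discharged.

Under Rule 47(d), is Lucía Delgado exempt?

Yes — exempt.

(1) >60% out-of-jur. sales — holds.
(i) not (veteran) — not satisfied.
(ii) ≥50% agricultural — holds.
(a): F AND T → false.
(i) returns current — satisfied.
(ii) ≤ 17 employees — satisfied.
(iii) Schedule C activity — holds.
(iv) not (state-registered) — met.
(b) = T AND T AND T AND T = true.
(2) = F OR T = true.
So Overall is satisfied (T AND T).
Exception (in enterprise zone) — not satisfied.
Result: main true OR exception false → true.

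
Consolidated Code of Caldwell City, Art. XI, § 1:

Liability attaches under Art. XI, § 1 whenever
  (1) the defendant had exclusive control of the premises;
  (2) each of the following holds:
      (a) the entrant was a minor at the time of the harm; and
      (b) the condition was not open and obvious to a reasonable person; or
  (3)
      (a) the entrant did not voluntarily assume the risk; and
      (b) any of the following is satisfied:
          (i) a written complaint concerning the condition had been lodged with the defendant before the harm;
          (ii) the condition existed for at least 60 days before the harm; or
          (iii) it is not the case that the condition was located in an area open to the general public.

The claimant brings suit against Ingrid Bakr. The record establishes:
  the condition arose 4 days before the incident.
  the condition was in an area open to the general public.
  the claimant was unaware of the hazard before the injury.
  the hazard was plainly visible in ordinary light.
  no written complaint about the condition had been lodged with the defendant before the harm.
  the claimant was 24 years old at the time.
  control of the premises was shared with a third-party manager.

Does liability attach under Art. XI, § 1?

No — not liable.

(1) exclusive control — not satisfied.
(a) entrant a minor — not met.
(b) not open/obvious — fails.
(2) = F AND F = false.
(a) no assumed risk — met.
(i) complaint lodged — fails.
(ii) condition ≥60 days old — not satisfied.
(iii) not (public area) — not met.
(b) = F OR F OR F = false.
(3): T AND F → false.
Overall: F OR F OR F → false.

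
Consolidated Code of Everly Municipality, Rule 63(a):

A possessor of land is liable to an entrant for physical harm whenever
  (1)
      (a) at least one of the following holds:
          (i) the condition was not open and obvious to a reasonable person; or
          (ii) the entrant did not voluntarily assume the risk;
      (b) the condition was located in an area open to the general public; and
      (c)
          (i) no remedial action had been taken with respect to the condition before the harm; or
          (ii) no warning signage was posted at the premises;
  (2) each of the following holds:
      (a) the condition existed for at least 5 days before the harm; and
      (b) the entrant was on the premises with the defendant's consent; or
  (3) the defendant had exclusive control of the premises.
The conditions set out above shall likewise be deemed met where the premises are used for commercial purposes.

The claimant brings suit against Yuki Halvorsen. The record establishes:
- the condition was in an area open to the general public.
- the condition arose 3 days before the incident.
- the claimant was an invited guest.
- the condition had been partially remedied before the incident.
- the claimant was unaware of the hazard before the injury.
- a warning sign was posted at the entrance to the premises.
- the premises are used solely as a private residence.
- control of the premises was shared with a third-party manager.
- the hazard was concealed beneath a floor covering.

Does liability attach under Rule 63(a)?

(i) not open/obvious — met.
(ii) no assumed risk — holds.
(a): T OR T → true.
(b) public area — satisfied.
(i) no remedial action — fails.
(ii) no signage posted — fails.
(c): F OR F → false.
(1) = T AND T AND F = false.
(a) condition ≥5 days old — fails.
(b) consent to enter — satisfied.
(2) = F AND T = false.
(3) exclusive control — not satisfied.
Overall: F OR F OR F → false.
Exception (commercial use) — not satisfied.
Result: main false OR exception false → false.

No — not liable.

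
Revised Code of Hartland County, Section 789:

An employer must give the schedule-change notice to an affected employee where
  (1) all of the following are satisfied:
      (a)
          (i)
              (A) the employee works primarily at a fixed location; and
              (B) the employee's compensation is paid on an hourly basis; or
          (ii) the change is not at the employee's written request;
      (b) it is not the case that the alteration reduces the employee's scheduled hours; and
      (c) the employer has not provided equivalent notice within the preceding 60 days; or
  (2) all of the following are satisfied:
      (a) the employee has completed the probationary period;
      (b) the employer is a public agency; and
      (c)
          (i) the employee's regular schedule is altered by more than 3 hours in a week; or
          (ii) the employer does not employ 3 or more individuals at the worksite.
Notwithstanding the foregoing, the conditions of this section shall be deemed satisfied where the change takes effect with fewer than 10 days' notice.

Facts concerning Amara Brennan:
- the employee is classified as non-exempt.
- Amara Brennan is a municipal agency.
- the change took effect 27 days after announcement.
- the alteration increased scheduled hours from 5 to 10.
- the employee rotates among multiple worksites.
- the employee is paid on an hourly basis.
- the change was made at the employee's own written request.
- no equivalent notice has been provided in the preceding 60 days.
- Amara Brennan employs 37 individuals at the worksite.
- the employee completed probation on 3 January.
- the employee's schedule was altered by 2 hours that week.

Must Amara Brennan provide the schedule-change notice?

(A) fixed location — not satisfied.
(B) hourly-paid — satisfied.
So (i) is not satisfied (F AND T).
(ii) not employee-requested — fails.
So (a) is not satisfied (F OR F).
(b) not (hours reduced) — met.
(c) no recent notice — met.
(1): F AND T AND T → false.
(a) past probation — met.
(b) public agency — holds.
(i) schedule shift > 3h — not satisfied.
(ii) not (≥ 3 at site) — fails.
So (c) is not satisfied (F OR F).
(2) = T AND T AND F = false.
So Overall is not satisfied (F OR F).
Exception (< 10 days' notice) — not satisfied.
Result: main false OR exception false → false.

No — not required.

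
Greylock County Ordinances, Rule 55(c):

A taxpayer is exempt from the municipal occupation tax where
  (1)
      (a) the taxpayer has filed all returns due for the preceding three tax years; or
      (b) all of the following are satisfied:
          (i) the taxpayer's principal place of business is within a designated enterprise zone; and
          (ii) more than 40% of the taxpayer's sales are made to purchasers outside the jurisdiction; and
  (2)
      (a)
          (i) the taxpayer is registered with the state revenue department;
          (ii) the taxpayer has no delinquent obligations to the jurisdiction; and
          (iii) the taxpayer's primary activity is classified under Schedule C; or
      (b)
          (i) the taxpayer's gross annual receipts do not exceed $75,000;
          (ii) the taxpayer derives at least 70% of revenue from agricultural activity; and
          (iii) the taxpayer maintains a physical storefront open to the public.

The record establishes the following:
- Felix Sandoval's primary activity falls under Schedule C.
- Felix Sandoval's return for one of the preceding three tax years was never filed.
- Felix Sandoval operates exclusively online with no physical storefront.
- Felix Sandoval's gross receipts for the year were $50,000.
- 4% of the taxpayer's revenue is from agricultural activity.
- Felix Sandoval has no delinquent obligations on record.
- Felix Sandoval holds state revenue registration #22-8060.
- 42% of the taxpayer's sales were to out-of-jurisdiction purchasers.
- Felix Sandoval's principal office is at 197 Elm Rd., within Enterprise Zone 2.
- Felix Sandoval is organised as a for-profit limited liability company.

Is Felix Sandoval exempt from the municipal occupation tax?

(a) returns current — fails.
(i) in enterprise zone — holds.
(ii) >40% out-of-jur. sales — satisfied.
(b) = T AND T = true.
(1): F OR T → true.
(i) state-registered — satisfied.
(ii) no delinquency — holds.
(iii) Schedule C activity — holds.
So (a) is satisfied (T AND T AND T).
(i) receipts ≤ $75,000 — met.
(ii) ≥70% agricultural — not met.
(iii) has storefront — not satisfied.
(b) = T AND F AND F = false.
So (2) is satisfied (T OR F).
So Overall is satisfied (T AND T).

Yes — exempt.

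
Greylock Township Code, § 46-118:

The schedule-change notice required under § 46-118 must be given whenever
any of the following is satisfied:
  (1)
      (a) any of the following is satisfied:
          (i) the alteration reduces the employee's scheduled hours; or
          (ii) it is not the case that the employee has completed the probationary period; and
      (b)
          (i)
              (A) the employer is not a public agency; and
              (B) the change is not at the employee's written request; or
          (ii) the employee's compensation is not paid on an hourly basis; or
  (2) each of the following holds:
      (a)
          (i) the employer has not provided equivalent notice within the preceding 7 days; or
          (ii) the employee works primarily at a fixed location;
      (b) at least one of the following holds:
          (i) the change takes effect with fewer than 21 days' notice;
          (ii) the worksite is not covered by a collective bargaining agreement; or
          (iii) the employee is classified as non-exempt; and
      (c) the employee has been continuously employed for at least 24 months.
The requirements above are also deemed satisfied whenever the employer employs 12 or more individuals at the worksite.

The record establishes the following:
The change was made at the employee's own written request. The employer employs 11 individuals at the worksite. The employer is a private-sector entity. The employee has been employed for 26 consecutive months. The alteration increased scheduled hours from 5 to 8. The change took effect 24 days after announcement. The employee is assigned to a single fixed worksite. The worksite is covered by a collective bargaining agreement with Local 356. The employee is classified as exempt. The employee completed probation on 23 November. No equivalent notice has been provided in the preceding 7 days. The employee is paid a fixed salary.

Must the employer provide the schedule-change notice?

No — not required.

(i) hours reduced — not satisfied.
(ii) not (past probation) — not satisfied.
(a): F OR F → false.
(A) not (public agency) — holds.
(B) not employee-requested — not met.
So (i) is not satisfied (T AND F).
(ii) not (hourly-paid) — satisfied.
(b) = F OR T = true.
(1): F AND T → false.
(i) no recent notice — met.
(ii) fixed location — satisfied.
(a): T OR T → true.
(i) < 21 days' notice — not satisfied.
(ii) no CBA — not satisfied.
(iii) non-exempt — not satisfied.
(b): F OR F OR F → false.
(c) tenure ≥ 24 mo. — met.
(2): T AND F AND T → false.
Overall: F OR F → false.
Exception (≥ 12 at site) — not satisfied.
Result: main false OR exception false → false.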